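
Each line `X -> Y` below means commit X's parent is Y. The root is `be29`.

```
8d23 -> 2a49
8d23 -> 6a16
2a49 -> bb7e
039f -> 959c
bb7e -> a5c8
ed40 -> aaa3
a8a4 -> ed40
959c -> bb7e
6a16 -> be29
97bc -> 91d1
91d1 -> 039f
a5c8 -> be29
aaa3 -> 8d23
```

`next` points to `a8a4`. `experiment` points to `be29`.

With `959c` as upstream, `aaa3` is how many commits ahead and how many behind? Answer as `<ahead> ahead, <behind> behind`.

Reachable from aaa3: {2a49, 6a16, 8d23, a5c8, aaa3, bb7e, be29}.
Reachable from 959c: {959c, a5c8, bb7e, be29}.
Only in aaa3's history (ahead): {2a49, 6a16, 8d23, aaa3} — 4.
Only in 959c's history (behind): {959c} — 1.

4 ahead, 1 behind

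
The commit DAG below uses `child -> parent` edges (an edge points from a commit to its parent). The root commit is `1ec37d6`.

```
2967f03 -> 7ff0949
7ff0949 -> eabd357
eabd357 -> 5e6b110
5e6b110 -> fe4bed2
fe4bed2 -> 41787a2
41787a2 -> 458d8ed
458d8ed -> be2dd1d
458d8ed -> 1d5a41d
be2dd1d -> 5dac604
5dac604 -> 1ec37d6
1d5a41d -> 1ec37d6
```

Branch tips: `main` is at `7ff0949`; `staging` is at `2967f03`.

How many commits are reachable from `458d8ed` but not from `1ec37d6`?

Reachable from 458d8ed: {1d5a41d, 1ec37d6, 458d8ed, 5dac604, be2dd1d}.
Reachable from 1ec37d6: {1ec37d6}.
In 458d8ed's history but not 1ec37d6's: {1d5a41d, 458d8ed, 5dac604, be2dd1d} — 4 commits.

4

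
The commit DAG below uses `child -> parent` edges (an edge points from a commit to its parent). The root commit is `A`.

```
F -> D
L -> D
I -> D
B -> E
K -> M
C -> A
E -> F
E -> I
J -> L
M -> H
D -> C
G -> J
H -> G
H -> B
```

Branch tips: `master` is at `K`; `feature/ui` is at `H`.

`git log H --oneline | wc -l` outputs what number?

11

Walking parent pointers from H: reachable set = {A, B, C, D, E, F, G, H, I, J, L}.
That is 11 commits.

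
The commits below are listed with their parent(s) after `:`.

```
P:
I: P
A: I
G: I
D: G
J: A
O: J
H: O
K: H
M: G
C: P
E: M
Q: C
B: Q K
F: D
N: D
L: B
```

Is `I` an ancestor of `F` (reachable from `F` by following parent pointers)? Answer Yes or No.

Yes

Ancestors of F (commits reachable by following parents): {D, F, G, I, P}.
I is in that set, so it is an ancestor of F.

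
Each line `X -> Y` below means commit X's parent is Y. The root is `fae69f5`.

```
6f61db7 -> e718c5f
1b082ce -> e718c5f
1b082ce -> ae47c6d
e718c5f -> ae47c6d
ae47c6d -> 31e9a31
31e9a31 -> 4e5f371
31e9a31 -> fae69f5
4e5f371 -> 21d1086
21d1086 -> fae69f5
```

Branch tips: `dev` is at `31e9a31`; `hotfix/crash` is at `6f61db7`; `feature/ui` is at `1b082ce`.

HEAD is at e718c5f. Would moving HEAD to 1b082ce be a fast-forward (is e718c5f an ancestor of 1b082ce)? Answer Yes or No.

A fast-forward from e718c5f to 1b082ce is possible iff e718c5f is an ancestor of 1b082ce.
Ancestors of 1b082ce: {1b082ce, 21d1086, 31e9a31, 4e5f371, ae47c6d, e718c5f, fae69f5}.
e718c5f is among them, so fast-forward is possible.

Yes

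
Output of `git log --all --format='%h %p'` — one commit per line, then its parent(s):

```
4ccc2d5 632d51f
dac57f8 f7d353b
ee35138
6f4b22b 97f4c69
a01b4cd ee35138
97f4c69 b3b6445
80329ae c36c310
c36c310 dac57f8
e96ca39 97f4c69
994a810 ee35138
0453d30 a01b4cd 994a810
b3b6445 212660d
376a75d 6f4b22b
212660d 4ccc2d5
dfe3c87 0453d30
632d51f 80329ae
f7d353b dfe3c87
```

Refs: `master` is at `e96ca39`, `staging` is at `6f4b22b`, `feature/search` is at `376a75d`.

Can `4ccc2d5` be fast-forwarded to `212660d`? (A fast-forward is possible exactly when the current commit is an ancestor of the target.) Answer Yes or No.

Yes

A fast-forward from 4ccc2d5 to 212660d is possible iff 4ccc2d5 is an ancestor of 212660d.
Ancestors of 212660d: {0453d30, 212660d, 4ccc2d5, 632d51f, 80329ae, 994a810, a01b4cd, c36c310, dac57f8, dfe3c87, ee35138, f7d353b}.
4ccc2d5 is among them, so fast-forward is possible.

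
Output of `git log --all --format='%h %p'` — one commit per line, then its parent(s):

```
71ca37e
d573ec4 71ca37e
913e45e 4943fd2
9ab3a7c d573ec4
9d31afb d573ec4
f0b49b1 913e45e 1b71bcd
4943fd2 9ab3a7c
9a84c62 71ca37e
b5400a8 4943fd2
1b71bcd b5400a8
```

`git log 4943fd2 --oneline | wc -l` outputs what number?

4

Walking parent pointers from 4943fd2: reachable set = {4943fd2, 71ca37e, 9ab3a7c, d573ec4}.
That is 4 commits.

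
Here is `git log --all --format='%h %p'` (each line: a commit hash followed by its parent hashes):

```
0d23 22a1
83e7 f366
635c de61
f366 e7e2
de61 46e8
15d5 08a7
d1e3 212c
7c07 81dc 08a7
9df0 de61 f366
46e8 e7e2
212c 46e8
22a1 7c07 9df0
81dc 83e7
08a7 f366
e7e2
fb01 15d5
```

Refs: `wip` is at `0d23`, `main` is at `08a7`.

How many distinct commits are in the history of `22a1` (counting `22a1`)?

Walking parent pointers from 22a1: reachable set = {08a7, 22a1, 46e8, 7c07, 81dc, 83e7, 9df0, de61, e7e2, f366}.
That is 10 commits.

10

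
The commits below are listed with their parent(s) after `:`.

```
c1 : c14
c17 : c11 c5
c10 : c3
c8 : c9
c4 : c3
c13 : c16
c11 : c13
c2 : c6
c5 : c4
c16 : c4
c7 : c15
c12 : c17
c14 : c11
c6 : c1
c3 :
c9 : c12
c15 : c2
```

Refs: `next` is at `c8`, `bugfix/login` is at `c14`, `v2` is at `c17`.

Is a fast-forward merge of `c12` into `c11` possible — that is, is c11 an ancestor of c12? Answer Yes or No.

Yes

A fast-forward from c11 to c12 is possible iff c11 is an ancestor of c12.
Ancestors of c12: {c11, c12, c13, c16, c17, c3, c4, c5}.
c11 is among them, so fast-forward is possible.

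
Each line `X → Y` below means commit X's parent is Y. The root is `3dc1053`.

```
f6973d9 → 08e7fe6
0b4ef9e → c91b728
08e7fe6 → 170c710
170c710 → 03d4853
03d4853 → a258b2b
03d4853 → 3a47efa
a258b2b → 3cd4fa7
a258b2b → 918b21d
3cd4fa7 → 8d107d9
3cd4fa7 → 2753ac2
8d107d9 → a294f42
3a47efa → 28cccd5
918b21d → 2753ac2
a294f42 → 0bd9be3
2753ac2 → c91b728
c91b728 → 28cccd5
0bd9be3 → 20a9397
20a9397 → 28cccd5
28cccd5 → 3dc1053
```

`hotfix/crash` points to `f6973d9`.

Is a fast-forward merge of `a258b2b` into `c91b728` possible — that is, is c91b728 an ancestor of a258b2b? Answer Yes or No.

Yes

A fast-forward from c91b728 to a258b2b is possible iff c91b728 is an ancestor of a258b2b.
Ancestors of a258b2b: {0bd9be3, 20a9397, 2753ac2, 28cccd5, 3cd4fa7, 3dc1053, 8d107d9, 918b21d, a258b2b, a294f42, c91b728}.
c91b728 is among them, so fast-forward is possible.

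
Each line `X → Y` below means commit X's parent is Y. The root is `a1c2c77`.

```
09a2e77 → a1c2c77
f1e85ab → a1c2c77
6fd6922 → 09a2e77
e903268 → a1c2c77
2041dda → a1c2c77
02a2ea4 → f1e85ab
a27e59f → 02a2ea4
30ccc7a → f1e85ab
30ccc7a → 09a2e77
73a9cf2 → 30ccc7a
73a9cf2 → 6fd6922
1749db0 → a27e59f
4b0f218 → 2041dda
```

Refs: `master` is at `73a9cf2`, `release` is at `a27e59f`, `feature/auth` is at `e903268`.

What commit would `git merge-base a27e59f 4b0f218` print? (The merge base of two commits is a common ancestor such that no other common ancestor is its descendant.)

a1c2c77

Ancestors of a27e59f: {02a2ea4, a1c2c77, a27e59f, f1e85ab}.
Ancestors of 4b0f218: {2041dda, 4b0f218, a1c2c77}.
Common ancestors: {a1c2c77}.
The only common ancestor is a1c2c77, so it is the merge base.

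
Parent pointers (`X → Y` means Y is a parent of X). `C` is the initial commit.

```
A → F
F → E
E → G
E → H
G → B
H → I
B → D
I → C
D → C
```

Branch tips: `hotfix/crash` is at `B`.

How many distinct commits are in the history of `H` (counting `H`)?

Walking parent pointers from H: reachable set = {C, H, I}.
That is 3 commits.

3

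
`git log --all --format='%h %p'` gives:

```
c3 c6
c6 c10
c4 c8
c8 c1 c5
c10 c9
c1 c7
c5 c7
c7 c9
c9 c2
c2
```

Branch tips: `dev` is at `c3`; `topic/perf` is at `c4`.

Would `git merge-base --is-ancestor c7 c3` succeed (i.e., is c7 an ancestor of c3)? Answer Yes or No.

Ancestors of c3: {c10, c2, c3, c6, c9}.
c7 is not in that set, so it is not an ancestor of c3.

No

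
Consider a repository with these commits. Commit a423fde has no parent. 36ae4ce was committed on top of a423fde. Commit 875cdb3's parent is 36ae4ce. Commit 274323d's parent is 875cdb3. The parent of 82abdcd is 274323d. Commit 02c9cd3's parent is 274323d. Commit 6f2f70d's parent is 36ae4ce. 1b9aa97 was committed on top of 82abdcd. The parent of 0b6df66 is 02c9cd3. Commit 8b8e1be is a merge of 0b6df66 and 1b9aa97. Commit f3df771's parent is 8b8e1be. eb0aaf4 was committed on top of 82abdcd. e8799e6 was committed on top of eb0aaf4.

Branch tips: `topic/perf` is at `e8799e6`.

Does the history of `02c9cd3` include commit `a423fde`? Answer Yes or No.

Yes

Ancestors of 02c9cd3 (commits reachable by following parents): {02c9cd3, 274323d, 36ae4ce, 875cdb3, a423fde}.
a423fde is in that set, so it is an ancestor of 02c9cd3.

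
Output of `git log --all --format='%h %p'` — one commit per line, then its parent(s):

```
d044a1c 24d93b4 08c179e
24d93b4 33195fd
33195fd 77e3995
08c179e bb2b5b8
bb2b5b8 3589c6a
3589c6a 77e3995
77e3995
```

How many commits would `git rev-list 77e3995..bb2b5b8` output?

2

Reachable from bb2b5b8: {3589c6a, 77e3995, bb2b5b8}.
Reachable from 77e3995: {77e3995}.
In bb2b5b8's history but not 77e3995's: {3589c6a, bb2b5b8} — 2 commits.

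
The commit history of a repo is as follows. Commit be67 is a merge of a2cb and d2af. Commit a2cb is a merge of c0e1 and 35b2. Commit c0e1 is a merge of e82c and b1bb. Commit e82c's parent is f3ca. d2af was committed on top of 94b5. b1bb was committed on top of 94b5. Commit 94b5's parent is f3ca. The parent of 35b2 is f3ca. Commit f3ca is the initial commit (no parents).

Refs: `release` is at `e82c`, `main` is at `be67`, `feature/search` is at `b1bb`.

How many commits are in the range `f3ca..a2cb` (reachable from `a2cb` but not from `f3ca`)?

Reachable from a2cb: {35b2, 94b5, a2cb, b1bb, c0e1, e82c, f3ca}.
Reachable from f3ca: {f3ca}.
In a2cb's history but not f3ca's: {35b2, 94b5, a2cb, b1bb, c0e1, e82c} — 6 commits.

6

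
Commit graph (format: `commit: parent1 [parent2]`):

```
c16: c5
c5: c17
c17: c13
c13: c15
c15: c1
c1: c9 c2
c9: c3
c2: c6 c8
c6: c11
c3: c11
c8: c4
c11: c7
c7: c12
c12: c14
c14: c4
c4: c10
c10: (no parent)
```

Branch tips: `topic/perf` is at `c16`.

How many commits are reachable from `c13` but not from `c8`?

11

Reachable from c13: {c1, c10, c11, c12, c13, c14, c15, c2, c3, c4, c6, c7, c8, c9}.
Reachable from c8: {c10, c4, c8}.
In c13's history but not c8's: {c1, c11, c12, c13, c14, c15, c2, c3, c6, c7, c9} — 11 commits.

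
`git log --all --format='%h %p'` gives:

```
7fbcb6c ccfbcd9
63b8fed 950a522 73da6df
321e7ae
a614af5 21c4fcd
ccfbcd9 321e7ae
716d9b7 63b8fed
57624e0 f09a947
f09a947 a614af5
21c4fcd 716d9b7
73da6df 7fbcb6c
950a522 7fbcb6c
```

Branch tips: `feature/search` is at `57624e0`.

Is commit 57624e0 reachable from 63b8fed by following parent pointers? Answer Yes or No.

No

Ancestors of 63b8fed: {321e7ae, 63b8fed, 73da6df, 7fbcb6c, 950a522, ccfbcd9}.
57624e0 is not in that set, so it is not an ancestor of 63b8fed.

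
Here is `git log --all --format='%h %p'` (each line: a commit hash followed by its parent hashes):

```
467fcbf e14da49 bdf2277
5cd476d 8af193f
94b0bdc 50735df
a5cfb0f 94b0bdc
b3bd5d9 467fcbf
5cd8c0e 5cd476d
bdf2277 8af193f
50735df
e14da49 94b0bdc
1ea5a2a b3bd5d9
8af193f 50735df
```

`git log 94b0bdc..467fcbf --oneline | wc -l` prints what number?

Reachable from 467fcbf: {467fcbf, 50735df, 8af193f, 94b0bdc, bdf2277, e14da49}.
Reachable from 94b0bdc: {50735df, 94b0bdc}.
In 467fcbf's history but not 94b0bdc's: {467fcbf, 8af193f, bdf2277, e14da49} — 4 commits.

4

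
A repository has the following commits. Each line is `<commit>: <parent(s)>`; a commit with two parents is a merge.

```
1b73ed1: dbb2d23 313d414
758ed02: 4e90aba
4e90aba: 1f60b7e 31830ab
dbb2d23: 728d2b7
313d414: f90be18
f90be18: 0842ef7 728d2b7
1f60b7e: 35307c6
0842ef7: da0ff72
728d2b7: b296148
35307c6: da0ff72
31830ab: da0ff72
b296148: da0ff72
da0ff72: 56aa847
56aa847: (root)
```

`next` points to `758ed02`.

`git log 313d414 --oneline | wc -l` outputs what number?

7

Walking parent pointers from 313d414: reachable set = {0842ef7, 313d414, 56aa847, 728d2b7, b296148, da0ff72, f90be18}.
That is 7 commits.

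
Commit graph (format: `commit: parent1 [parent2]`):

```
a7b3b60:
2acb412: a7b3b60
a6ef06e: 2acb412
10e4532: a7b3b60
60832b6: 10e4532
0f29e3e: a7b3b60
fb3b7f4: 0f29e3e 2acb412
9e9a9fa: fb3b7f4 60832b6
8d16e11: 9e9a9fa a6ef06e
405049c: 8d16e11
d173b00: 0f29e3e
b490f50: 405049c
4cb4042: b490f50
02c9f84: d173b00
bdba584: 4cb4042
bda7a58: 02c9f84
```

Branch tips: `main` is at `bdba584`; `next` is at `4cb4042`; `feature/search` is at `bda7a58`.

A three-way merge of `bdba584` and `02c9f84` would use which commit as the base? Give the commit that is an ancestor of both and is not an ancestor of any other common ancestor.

Ancestors of bdba584: {0f29e3e, 10e4532, 2acb412, 405049c, 4cb4042, 60832b6, 8d16e11, 9e9a9fa, a6ef06e, a7b3b60, b490f50, bdba584, fb3b7f4}.
Ancestors of 02c9f84: {02c9f84, 0f29e3e, a7b3b60, d173b00}.
Common ancestors: {0f29e3e, a7b3b60}.
Among these, 0f29e3e is not an ancestor of any other common ancestor — it is the merge base.

0f29e3e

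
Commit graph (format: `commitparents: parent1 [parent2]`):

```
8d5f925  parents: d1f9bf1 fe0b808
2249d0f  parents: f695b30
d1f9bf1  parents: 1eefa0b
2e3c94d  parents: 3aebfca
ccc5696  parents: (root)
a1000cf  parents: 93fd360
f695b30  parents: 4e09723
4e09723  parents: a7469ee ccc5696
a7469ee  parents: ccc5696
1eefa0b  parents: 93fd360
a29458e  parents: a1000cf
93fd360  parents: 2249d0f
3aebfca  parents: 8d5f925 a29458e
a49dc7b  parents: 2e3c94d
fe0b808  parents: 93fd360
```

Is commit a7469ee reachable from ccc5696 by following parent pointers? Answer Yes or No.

No

Ancestors of ccc5696: {ccc5696}.
a7469ee is not in that set, so it is not an ancestor of ccc5696.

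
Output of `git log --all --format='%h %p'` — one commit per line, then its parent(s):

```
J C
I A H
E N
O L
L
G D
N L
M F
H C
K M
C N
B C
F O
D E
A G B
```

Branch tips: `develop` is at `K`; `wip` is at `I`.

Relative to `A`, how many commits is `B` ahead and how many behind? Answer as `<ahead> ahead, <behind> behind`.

Reachable from B: {B, C, L, N}.
Reachable from A: {A, B, C, D, E, G, L, N}.
Only in B's history (ahead): {} — 0.
Only in A's history (behind): {A, D, E, G} — 4.

0 ahead, 4 behind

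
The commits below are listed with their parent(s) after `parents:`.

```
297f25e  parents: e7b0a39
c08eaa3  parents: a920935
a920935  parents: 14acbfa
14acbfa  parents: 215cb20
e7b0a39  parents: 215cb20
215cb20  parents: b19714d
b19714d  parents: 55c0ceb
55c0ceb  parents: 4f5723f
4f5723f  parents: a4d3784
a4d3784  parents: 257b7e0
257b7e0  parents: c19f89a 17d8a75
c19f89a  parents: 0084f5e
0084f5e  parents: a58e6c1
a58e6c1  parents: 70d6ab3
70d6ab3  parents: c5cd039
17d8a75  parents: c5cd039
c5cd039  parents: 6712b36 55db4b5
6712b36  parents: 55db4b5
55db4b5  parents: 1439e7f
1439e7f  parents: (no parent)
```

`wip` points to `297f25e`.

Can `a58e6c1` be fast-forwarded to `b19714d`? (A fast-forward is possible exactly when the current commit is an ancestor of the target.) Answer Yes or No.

Yes

A fast-forward from a58e6c1 to b19714d is possible iff a58e6c1 is an ancestor of b19714d.
Ancestors of b19714d: {0084f5e, 1439e7f, 17d8a75, 257b7e0, 4f5723f, 55c0ceb, 55db4b5, 6712b36, 70d6ab3, a4d3784, a58e6c1, b19714d, c19f89a, c5cd039}.
a58e6c1 is among them, so fast-forward is possible.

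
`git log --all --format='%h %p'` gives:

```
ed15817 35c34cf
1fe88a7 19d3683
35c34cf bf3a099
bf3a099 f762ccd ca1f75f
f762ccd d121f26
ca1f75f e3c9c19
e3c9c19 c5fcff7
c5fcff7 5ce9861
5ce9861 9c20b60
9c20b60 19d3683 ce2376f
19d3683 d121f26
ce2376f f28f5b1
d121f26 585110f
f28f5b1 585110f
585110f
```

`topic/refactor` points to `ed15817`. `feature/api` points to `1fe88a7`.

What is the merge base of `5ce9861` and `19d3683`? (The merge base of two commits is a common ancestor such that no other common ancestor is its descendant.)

Ancestors of 5ce9861: {19d3683, 585110f, 5ce9861, 9c20b60, ce2376f, d121f26, f28f5b1}.
Ancestors of 19d3683: {19d3683, 585110f, d121f26}.
Common ancestors: {19d3683, 585110f, d121f26}.
Among these, 19d3683 is not an ancestor of any other common ancestor — it is the merge base.

19d3683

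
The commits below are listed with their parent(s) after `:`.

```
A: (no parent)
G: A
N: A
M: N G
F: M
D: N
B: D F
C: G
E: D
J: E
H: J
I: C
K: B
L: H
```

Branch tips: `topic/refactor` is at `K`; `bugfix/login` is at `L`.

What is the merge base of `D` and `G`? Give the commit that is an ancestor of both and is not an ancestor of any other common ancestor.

Ancestors of D: {A, D, N}.
Ancestors of G: {A, G}.
Common ancestors: {A}.
The only common ancestor is A, so it is the merge base.

A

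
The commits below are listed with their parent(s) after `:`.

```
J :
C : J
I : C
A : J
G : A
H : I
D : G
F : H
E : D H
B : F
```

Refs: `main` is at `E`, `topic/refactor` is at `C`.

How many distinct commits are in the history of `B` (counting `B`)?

6

Walking parent pointers from B: reachable set = {B, C, F, H, I, J}.
That is 6 commits.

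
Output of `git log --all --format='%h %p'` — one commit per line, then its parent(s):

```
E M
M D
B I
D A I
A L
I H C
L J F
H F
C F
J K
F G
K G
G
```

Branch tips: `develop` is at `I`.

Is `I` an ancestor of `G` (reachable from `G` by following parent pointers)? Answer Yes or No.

No

Ancestors of G: {G}.
I is not in that set, so it is not an ancestor of G.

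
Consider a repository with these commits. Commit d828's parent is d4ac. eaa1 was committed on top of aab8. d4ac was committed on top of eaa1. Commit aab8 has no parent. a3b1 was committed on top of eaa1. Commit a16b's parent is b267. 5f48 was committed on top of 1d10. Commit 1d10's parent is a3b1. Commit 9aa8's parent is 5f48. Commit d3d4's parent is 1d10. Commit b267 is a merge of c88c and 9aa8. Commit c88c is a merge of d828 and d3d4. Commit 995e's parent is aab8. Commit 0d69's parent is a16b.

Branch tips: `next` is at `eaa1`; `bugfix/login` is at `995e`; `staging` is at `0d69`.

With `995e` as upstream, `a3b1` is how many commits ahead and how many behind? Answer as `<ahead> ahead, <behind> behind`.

Reachable from a3b1: {a3b1, aab8, eaa1}.
Reachable from 995e: {995e, aab8}.
Only in a3b1's history (ahead): {a3b1, eaa1} — 2.
Only in 995e's history (behind): {995e} — 1.

2 ahead, 1 behind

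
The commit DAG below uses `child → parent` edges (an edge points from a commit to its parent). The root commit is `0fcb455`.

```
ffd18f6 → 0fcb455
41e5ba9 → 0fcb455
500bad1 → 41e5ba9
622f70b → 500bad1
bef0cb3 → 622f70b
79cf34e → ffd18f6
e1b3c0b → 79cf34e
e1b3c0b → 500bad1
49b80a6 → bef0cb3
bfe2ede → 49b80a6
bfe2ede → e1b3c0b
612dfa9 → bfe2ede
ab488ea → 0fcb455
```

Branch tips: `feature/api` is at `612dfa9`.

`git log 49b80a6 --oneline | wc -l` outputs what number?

6

Walking parent pointers from 49b80a6: reachable set = {0fcb455, 41e5ba9, 49b80a6, 500bad1, 622f70b, bef0cb3}.
That is 6 commits.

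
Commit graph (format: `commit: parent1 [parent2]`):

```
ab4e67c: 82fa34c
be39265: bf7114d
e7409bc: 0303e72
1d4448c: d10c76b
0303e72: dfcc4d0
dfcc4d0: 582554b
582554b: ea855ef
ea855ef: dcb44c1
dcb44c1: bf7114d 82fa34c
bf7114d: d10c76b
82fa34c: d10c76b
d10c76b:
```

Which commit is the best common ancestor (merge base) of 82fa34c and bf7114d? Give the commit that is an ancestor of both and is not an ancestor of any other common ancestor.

Ancestors of 82fa34c: {82fa34c, d10c76b}.
Ancestors of bf7114d: {bf7114d, d10c76b}.
Common ancestors: {d10c76b}.
The only common ancestor is d10c76b, so it is the merge base.

d10c76b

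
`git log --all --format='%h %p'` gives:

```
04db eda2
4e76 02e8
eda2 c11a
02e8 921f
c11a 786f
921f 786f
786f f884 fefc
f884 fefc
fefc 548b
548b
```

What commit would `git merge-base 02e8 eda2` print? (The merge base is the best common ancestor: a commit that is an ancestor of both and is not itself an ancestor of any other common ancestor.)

786f

Ancestors of 02e8: {02e8, 548b, 786f, 921f, f884, fefc}.
Ancestors of eda2: {548b, 786f, c11a, eda2, f884, fefc}.
Common ancestors: {548b, 786f, f884, fefc}.
Among these, 786f is not an ancestor of any other common ancestor — it is the merge base.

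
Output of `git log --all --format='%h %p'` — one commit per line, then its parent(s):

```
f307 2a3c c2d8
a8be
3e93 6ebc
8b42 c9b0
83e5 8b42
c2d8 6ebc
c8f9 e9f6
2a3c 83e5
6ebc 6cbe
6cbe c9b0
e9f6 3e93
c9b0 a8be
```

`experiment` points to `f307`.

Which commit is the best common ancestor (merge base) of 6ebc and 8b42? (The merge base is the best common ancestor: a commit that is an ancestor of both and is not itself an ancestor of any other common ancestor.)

c9b0

Ancestors of 6ebc: {6cbe, 6ebc, a8be, c9b0}.
Ancestors of 8b42: {8b42, a8be, c9b0}.
Common ancestors: {a8be, c9b0}.
Among these, c9b0 is not an ancestor of any other common ancestor — it is the merge base.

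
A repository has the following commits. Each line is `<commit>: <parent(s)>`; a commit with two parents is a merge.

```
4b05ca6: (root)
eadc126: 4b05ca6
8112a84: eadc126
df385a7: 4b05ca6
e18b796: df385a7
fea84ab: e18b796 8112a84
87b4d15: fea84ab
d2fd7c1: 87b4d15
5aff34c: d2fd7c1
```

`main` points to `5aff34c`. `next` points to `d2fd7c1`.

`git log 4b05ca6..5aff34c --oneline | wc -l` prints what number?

8

Reachable from 5aff34c: {4b05ca6, 5aff34c, 8112a84, 87b4d15, d2fd7c1, df385a7, e18b796, eadc126, fea84ab}.
Reachable from 4b05ca6: {4b05ca6}.
In 5aff34c's history but not 4b05ca6's: {5aff34c, 8112a84, 87b4d15, d2fd7c1, df385a7, e18b796, eadc126, fea84ab} — 8 commits.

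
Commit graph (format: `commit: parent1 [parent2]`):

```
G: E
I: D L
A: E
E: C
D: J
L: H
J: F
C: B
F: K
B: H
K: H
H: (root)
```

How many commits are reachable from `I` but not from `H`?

6

Reachable from I: {D, F, H, I, J, K, L}.
Reachable from H: {H}.
In I's history but not H's: {D, F, I, J, K, L} — 6 commits.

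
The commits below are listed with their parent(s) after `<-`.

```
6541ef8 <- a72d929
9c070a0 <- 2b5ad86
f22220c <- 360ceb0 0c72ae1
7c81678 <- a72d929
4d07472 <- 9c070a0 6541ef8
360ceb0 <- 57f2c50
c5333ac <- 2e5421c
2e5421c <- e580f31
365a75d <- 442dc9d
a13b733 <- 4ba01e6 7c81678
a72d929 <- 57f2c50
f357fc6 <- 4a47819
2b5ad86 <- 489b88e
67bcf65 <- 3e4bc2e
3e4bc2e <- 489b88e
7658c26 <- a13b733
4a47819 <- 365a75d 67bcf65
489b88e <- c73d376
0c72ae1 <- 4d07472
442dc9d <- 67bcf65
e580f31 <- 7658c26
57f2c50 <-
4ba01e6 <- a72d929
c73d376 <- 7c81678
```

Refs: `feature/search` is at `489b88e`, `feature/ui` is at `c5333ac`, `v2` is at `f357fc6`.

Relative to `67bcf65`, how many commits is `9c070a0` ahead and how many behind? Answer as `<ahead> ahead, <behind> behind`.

Reachable from 9c070a0: {2b5ad86, 489b88e, 57f2c50, 7c81678, 9c070a0, a72d929, c73d376}.
Reachable from 67bcf65: {3e4bc2e, 489b88e, 57f2c50, 67bcf65, 7c81678, a72d929, c73d376}.
Only in 9c070a0's history (ahead): {2b5ad86, 9c070a0} — 2.
Only in 67bcf65's history (behind): {3e4bc2e, 67bcf65} — 2.

2 ahead, 2 behind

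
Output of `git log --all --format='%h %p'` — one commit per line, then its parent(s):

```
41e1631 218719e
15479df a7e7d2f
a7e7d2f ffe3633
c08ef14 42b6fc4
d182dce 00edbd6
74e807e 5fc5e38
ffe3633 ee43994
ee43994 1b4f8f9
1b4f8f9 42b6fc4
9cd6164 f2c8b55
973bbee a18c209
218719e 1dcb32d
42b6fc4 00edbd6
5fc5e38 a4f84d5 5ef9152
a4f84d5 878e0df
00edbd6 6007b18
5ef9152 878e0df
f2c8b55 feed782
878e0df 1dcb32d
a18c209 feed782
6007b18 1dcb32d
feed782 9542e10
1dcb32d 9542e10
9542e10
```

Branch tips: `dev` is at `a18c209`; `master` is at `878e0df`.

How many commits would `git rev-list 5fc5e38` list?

6

Walking parent pointers from 5fc5e38: reachable set = {1dcb32d, 5ef9152, 5fc5e38, 878e0df, 9542e10, a4f84d5}.
That is 6 commits.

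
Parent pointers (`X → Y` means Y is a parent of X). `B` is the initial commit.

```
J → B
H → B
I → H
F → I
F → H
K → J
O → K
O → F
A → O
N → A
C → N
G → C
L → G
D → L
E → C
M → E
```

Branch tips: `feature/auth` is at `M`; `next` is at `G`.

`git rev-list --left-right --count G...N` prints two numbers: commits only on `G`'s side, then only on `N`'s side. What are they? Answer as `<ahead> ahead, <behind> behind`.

Reachable from G: {A, B, C, F, G, H, I, J, K, N, O}.
Reachable from N: {A, B, F, H, I, J, K, N, O}.
Only in G's history (ahead): {C, G} — 2.
Only in N's history (behind): {} — 0.

2 ahead, 0 behind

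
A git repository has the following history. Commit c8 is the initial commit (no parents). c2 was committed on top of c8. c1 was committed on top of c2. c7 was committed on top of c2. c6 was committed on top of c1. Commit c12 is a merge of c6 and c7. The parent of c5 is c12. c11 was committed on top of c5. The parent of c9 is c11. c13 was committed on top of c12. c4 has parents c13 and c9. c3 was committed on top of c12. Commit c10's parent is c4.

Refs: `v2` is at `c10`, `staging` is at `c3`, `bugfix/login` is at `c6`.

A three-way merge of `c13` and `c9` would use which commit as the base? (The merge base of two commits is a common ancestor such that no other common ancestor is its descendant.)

c12

Ancestors of c13: {c1, c12, c13, c2, c6, c7, c8}.
Ancestors of c9: {c1, c11, c12, c2, c5, c6, c7, c8, c9}.
Common ancestors: {c1, c12, c2, c6, c7, c8}.
Among these, c12 is not an ancestor of any other common ancestor — it is the merge base.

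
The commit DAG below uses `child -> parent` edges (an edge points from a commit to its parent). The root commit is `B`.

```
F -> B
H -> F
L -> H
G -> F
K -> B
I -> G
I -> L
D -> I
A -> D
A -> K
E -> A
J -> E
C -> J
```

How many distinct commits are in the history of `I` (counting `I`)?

6

Walking parent pointers from I: reachable set = {B, F, G, H, I, L}.
That is 6 commits.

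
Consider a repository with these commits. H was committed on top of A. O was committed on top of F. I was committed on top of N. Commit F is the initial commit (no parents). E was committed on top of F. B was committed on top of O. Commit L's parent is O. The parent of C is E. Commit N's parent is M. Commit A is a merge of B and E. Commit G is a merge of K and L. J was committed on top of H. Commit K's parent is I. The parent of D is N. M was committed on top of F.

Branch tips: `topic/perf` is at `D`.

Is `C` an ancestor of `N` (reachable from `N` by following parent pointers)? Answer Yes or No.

No

Ancestors of N: {F, M, N}.
C is not in that set, so it is not an ancestor of N.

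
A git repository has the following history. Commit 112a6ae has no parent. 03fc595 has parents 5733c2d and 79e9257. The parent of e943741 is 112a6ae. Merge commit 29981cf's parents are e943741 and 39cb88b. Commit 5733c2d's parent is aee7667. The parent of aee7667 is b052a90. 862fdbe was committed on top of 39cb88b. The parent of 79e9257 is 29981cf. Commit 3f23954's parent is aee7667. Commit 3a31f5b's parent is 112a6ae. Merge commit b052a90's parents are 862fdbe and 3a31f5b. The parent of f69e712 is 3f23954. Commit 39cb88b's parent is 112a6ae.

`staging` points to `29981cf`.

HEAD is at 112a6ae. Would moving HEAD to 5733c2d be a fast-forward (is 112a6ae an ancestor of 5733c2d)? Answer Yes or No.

Yes

A fast-forward from 112a6ae to 5733c2d is possible iff 112a6ae is an ancestor of 5733c2d.
Ancestors of 5733c2d: {112a6ae, 39cb88b, 3a31f5b, 5733c2d, 862fdbe, aee7667, b052a90}.
112a6ae is among them, so fast-forward is possible.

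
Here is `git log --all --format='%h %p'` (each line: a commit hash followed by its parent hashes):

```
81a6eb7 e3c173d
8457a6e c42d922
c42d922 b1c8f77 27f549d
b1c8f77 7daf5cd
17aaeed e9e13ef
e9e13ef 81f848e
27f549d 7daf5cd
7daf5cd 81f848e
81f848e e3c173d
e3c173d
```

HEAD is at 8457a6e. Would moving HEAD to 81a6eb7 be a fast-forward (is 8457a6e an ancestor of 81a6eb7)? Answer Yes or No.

A fast-forward from 8457a6e to 81a6eb7 is possible iff 8457a6e is an ancestor of 81a6eb7.
Ancestors of 81a6eb7: {81a6eb7, e3c173d}.
8457a6e is not among them, so fast-forward is not possible.

No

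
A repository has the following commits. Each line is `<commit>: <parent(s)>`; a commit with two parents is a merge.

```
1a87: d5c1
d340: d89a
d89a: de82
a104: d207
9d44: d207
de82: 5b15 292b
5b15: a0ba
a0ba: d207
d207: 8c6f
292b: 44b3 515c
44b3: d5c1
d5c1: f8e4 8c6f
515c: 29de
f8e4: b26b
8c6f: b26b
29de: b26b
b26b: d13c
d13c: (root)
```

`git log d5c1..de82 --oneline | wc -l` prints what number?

Reachable from de82: {292b, 29de, 44b3, 515c, 5b15, 8c6f, a0ba, b26b, d13c, d207, d5c1, de82, f8e4}.
Reachable from d5c1: {8c6f, b26b, d13c, d5c1, f8e4}.
In de82's history but not d5c1's: {292b, 29de, 44b3, 515c, 5b15, a0ba, d207, de82} — 8 commits.

8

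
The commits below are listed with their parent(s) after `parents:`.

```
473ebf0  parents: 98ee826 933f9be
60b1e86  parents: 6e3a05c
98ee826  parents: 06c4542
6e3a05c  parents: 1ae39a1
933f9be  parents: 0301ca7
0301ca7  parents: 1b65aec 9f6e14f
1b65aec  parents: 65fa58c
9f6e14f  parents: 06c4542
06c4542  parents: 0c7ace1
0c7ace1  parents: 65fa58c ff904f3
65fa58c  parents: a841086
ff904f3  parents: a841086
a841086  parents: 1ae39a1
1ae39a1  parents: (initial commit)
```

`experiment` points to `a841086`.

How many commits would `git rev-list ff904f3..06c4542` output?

3

Reachable from 06c4542: {06c4542, 0c7ace1, 1ae39a1, 65fa58c, a841086, ff904f3}.
Reachable from ff904f3: {1ae39a1, a841086, ff904f3}.
In 06c4542's history but not ff904f3's: {06c4542, 0c7ace1, 65fa58c} — 3 commits.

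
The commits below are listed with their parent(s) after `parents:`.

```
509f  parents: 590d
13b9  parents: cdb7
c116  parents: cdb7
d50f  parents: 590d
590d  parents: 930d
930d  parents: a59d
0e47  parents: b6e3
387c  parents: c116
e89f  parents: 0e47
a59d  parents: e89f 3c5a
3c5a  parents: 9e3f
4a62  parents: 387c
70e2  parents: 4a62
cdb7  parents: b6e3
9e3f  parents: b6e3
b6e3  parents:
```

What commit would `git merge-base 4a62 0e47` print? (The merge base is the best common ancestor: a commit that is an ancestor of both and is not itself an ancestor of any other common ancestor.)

Ancestors of 4a62: {387c, 4a62, b6e3, c116, cdb7}.
Ancestors of 0e47: {0e47, b6e3}.
Common ancestors: {b6e3}.
The only common ancestor is b6e3, so it is the merge base.

b6e3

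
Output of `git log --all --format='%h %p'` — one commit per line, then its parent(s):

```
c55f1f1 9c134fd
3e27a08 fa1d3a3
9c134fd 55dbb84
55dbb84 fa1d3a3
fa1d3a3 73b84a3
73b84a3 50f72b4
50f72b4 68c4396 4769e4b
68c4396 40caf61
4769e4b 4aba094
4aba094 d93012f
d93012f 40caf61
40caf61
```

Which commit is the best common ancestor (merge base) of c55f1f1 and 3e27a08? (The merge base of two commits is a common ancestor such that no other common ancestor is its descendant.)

Ancestors of c55f1f1: {40caf61, 4769e4b, 4aba094, 50f72b4, 55dbb84, 68c4396, 73b84a3, 9c134fd, c55f1f1, d93012f, fa1d3a3}.
Ancestors of 3e27a08: {3e27a08, 40caf61, 4769e4b, 4aba094, 50f72b4, 68c4396, 73b84a3, d93012f, fa1d3a3}.
Common ancestors: {40caf61, 4769e4b, 4aba094, 50f72b4, 68c4396, 73b84a3, d93012f, fa1d3a3}.
Among these, fa1d3a3 is not an ancestor of any other common ancestor — it is the merge base.

fa1d3a3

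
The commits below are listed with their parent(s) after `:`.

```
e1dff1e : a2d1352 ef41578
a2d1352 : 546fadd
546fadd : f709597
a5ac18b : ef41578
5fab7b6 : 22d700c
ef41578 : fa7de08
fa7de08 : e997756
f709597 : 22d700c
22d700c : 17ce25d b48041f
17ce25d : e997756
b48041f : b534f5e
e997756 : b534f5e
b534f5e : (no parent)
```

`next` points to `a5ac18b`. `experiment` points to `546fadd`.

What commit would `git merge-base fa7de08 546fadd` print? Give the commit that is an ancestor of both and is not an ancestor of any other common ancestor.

e997756

Ancestors of fa7de08: {b534f5e, e997756, fa7de08}.
Ancestors of 546fadd: {17ce25d, 22d700c, 546fadd, b48041f, b534f5e, e997756, f709597}.
Common ancestors: {b534f5e, e997756}.
Among these, e997756 is not an ancestor of any other common ancestor — it is the merge base.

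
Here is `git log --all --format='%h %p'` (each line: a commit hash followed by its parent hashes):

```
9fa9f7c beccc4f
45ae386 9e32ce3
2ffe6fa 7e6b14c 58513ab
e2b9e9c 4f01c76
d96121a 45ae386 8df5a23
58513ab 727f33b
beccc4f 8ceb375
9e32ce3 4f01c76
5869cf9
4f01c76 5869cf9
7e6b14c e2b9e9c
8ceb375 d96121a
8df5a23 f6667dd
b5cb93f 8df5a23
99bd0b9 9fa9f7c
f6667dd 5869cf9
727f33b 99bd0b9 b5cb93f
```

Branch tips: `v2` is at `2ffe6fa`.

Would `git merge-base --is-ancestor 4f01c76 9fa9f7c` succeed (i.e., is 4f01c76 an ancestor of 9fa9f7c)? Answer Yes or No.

Yes

Ancestors of 9fa9f7c (commits reachable by following parents): {45ae386, 4f01c76, 5869cf9, 8ceb375, 8df5a23, 9e32ce3, 9fa9f7c, beccc4f, d96121a, f6667dd}.
4f01c76 is in that set, so it is an ancestor of 9fa9f7c.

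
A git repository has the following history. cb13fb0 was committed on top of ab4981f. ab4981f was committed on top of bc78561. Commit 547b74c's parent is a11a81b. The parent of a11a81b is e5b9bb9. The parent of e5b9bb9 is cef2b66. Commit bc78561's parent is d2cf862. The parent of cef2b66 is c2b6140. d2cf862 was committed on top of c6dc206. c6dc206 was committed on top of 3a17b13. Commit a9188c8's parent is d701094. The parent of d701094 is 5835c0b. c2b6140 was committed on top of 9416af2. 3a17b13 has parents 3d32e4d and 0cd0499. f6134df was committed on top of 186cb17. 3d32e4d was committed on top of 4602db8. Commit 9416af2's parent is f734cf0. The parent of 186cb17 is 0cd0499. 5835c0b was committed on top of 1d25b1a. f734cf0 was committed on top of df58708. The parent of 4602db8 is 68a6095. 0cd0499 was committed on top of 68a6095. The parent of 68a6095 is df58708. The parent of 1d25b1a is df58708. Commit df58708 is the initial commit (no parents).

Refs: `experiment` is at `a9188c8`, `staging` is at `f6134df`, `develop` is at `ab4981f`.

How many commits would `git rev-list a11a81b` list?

Walking parent pointers from a11a81b: reachable set = {9416af2, a11a81b, c2b6140, cef2b66, df58708, e5b9bb9, f734cf0}.
That is 7 commits.

7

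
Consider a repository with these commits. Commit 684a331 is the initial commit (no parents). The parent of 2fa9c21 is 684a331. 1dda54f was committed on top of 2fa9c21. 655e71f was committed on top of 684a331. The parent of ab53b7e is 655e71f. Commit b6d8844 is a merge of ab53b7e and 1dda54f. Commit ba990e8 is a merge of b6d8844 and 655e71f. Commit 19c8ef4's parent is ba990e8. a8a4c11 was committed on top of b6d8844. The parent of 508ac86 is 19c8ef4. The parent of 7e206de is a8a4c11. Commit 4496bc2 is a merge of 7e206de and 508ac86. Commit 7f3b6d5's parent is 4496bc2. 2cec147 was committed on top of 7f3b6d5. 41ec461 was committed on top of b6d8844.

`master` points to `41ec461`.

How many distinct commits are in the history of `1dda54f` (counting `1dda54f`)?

3

Walking parent pointers from 1dda54f: reachable set = {1dda54f, 2fa9c21, 684a331}.
That is 3 commits.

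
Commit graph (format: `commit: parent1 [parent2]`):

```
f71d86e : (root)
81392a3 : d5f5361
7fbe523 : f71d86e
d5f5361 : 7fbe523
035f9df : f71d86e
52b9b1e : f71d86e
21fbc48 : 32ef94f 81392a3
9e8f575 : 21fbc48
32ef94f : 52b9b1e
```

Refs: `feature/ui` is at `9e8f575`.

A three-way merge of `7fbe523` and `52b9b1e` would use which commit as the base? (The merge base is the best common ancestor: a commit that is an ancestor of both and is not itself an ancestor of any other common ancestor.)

f71d86e

Ancestors of 7fbe523: {7fbe523, f71d86e}.
Ancestors of 52b9b1e: {52b9b1e, f71d86e}.
Common ancestors: {f71d86e}.
The only common ancestor is f71d86e, so it is the merge base.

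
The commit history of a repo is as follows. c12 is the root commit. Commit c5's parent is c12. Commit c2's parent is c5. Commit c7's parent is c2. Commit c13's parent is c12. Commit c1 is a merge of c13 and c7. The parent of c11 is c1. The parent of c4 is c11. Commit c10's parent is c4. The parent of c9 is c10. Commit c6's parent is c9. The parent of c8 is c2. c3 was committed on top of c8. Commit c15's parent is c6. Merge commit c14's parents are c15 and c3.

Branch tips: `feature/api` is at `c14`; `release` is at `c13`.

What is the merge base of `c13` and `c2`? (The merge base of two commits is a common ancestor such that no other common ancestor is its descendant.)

c12

Ancestors of c13: {c12, c13}.
Ancestors of c2: {c12, c2, c5}.
Common ancestors: {c12}.
The only common ancestor is c12, so it is the merge base.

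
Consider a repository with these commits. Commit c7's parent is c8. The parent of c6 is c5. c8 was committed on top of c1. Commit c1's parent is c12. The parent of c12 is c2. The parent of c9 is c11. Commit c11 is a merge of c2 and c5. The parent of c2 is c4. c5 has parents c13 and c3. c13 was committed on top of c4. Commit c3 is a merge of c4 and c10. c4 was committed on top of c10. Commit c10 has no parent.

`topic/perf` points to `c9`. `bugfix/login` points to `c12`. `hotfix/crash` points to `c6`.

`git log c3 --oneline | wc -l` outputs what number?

Walking parent pointers from c3: reachable set = {c10, c3, c4}.
That is 3 commits.

3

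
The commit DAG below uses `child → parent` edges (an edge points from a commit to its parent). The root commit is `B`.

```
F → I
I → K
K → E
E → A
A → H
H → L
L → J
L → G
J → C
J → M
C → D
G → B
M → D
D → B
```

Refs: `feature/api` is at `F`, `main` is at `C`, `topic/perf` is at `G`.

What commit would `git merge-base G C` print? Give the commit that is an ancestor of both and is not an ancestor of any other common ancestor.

B

Ancestors of G: {B, G}.
Ancestors of C: {B, C, D}.
Common ancestors: {B}.
The only common ancestor is B, so it is the merge base.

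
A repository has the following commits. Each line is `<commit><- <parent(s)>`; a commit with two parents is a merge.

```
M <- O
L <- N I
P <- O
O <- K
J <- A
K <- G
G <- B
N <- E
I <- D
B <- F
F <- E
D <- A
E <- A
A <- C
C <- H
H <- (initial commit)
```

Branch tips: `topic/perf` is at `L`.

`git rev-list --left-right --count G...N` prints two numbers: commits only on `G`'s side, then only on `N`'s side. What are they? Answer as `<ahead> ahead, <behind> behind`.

3 ahead, 1 behind

Reachable from G: {A, B, C, E, F, G, H}.
Reachable from N: {A, C, E, H, N}.
Only in G's history (ahead): {B, F, G} — 3.
Only in N's history (behind): {N} — 1.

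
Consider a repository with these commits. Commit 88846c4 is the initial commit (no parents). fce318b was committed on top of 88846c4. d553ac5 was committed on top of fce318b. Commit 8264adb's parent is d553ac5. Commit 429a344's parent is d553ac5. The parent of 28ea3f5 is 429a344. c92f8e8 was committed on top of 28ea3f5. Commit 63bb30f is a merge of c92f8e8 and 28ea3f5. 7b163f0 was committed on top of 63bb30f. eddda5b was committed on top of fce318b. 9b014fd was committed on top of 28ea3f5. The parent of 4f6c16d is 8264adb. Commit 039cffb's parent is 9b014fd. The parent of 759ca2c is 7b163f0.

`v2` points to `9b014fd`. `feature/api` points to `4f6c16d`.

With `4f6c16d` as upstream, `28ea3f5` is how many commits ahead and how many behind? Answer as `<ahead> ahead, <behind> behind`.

2 ahead, 2 behind

Reachable from 28ea3f5: {28ea3f5, 429a344, 88846c4, d553ac5, fce318b}.
Reachable from 4f6c16d: {4f6c16d, 8264adb, 88846c4, d553ac5, fce318b}.
Only in 28ea3f5's history (ahead): {28ea3f5, 429a344} — 2.
Only in 4f6c16d's history (behind): {4f6c16d, 8264adb} — 2.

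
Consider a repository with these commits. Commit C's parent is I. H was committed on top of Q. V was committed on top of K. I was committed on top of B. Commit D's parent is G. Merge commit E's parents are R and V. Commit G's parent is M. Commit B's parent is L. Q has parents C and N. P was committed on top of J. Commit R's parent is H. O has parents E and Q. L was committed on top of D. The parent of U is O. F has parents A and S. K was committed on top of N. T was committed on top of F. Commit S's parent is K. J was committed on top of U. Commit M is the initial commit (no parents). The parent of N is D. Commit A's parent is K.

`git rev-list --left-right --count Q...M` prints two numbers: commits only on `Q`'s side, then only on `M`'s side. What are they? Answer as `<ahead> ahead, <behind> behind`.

8 ahead, 0 behind

Reachable from Q: {B, C, D, G, I, L, M, N, Q}.
Reachable from M: {M}.
Only in Q's history (ahead): {B, C, D, G, I, L, N, Q} — 8.
Only in M's history (behind): {} — 0.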